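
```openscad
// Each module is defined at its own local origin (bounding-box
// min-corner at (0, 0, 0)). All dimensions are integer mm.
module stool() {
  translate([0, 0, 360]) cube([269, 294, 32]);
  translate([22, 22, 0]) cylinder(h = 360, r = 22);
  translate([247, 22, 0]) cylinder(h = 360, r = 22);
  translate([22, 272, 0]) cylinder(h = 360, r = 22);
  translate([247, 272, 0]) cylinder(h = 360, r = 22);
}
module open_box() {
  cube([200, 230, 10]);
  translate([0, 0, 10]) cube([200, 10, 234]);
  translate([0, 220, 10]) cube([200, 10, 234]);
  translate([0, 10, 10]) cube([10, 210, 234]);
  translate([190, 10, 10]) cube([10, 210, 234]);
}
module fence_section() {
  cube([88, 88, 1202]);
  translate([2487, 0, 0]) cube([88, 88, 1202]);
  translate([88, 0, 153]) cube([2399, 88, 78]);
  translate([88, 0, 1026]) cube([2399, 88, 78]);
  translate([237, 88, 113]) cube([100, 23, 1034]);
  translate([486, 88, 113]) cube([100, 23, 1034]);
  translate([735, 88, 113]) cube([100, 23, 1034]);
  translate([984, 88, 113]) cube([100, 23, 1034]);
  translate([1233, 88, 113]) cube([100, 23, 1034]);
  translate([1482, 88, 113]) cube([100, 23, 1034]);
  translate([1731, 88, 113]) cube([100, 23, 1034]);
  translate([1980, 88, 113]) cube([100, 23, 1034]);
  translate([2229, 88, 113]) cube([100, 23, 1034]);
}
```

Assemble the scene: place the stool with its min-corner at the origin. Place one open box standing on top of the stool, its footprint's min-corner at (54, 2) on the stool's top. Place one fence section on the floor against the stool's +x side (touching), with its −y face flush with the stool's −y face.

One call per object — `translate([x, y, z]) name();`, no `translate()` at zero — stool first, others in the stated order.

stool();
translate([54, 2, 392]) open_box();
translate([269, 0, 0]) fence_section();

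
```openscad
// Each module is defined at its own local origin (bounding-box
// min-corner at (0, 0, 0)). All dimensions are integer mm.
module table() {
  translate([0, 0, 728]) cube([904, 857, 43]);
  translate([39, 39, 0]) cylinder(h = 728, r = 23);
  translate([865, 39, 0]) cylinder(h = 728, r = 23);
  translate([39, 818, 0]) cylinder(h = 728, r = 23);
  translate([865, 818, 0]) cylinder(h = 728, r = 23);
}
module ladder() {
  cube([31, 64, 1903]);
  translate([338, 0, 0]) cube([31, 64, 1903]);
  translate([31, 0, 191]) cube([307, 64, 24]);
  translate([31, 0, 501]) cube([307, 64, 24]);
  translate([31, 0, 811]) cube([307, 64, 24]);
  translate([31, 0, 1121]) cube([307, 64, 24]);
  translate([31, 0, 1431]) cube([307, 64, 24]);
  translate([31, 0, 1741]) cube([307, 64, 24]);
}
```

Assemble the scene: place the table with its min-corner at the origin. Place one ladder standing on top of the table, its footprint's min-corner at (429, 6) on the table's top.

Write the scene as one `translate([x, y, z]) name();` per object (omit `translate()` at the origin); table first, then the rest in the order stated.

table();
translate([429, 6, 771]) ladder();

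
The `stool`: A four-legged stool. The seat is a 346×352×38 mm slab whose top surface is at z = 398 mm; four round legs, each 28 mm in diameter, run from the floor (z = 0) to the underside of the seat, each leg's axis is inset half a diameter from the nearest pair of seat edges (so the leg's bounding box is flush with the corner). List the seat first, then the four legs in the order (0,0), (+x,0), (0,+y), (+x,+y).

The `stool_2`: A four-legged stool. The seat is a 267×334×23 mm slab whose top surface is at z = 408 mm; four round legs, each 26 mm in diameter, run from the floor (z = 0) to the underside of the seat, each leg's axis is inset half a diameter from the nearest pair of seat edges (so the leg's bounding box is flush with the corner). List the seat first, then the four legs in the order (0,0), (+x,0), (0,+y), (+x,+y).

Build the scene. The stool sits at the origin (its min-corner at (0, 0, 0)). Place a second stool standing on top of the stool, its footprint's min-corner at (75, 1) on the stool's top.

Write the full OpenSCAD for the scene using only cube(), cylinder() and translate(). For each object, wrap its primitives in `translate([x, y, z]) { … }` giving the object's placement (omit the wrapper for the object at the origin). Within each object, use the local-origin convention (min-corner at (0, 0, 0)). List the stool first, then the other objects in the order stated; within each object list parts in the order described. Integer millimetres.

translate([0, 0, 360]) cube([346, 352, 38]);
translate([14, 14, 0]) cylinder(h = 360, r = 14);
translate([332, 14, 0]) cylinder(h = 360, r = 14);
translate([14, 338, 0]) cylinder(h = 360, r = 14);
translate([332, 338, 0]) cylinder(h = 360, r = 14);
translate([75, 1, 398]) {
  translate([0, 0, 385]) cube([267, 334, 23]);
  translate([13, 13, 0]) cylinder(h = 385, r = 13);
  translate([254, 13, 0]) cylinder(h = 385, r = 13);
  translate([13, 321, 0]) cylinder(h = 385, r = 13);
  translate([254, 321, 0]) cylinder(h = 385, r = 13);
}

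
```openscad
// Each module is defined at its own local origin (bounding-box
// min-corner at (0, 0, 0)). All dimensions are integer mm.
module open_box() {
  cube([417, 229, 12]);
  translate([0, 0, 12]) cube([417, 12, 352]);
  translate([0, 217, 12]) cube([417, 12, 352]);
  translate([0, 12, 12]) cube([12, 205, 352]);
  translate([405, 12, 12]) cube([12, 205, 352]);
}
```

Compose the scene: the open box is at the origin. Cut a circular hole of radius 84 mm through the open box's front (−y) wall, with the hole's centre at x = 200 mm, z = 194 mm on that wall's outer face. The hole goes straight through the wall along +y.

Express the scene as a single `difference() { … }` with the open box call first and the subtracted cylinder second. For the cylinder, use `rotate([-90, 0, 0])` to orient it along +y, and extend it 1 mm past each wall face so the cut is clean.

difference() {
  open_box();
  translate([200, -1, 194]) rotate([-90, 0, 0]) cylinder(h = 14, r = 84);
}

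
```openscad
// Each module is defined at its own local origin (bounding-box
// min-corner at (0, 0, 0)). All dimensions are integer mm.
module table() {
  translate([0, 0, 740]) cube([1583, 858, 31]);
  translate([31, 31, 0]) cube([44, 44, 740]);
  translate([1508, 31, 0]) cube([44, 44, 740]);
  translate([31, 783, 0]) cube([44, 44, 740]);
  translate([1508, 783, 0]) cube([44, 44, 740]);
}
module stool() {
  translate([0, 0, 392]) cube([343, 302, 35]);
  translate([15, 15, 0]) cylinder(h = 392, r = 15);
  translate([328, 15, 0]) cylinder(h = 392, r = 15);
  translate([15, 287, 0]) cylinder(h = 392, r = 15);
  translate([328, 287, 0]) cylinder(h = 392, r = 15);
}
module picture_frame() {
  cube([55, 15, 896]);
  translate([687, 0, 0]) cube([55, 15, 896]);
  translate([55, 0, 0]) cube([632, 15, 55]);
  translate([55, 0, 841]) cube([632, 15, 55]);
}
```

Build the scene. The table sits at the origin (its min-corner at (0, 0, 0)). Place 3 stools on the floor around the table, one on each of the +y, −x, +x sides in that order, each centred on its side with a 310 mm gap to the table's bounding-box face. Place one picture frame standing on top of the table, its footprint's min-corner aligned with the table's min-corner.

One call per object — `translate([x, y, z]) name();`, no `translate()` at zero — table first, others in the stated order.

table();
translate([620, 1168, 0]) stool();
translate([-653, 278, 0]) stool();
translate([1893, 278, 0]) stool();
translate([0, 0, 771]) picture_frame();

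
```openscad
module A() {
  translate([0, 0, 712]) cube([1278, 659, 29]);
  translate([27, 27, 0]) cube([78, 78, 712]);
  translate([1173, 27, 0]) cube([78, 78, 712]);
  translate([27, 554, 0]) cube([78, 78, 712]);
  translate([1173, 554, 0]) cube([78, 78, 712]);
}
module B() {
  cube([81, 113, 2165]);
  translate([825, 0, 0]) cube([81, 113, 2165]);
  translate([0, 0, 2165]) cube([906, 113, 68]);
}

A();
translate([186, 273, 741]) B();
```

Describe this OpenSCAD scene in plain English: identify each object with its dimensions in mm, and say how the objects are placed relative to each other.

A is a rectangular dining table. The top is 1278×659×29 mm with its upper surface at z = 741 mm. It stands on four 78×78 mm square legs, each inset 27 mm from the nearest pair of top edges, running from the floor to the underside of the top.

B is a door frame. The clear opening is 744 mm wide and 2165 mm high. Two 81 mm wide jambs, 113 mm deep, stand either side of the opening from the floor to the top of the opening. A 68 mm thick head sits across the top of both jambs, spanning the full outside width of the frame.

The door frame is on top of the table, centred.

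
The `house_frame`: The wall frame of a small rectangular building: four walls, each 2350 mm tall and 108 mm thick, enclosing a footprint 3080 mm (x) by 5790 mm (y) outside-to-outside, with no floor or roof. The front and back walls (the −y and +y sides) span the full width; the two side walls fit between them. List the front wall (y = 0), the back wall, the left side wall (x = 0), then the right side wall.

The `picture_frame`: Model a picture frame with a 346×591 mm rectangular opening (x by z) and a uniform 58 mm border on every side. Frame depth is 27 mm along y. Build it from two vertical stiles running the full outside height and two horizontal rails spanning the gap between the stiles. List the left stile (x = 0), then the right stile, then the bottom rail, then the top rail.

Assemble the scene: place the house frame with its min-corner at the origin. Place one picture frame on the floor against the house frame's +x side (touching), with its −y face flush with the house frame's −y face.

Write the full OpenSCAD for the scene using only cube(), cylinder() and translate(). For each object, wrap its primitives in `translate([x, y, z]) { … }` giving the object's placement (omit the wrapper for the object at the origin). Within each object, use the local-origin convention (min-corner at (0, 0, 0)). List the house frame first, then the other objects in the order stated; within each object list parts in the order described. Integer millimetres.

cube([3080, 108, 2350]);
translate([0, 5682, 0]) cube([3080, 108, 2350]);
translate([0, 108, 0]) cube([108, 5574, 2350]);
translate([2972, 108, 0]) cube([108, 5574, 2350]);
translate([3080, 0, 0]) {
  cube([58, 27, 707]);
  translate([404, 0, 0]) cube([58, 27, 707]);
  translate([58, 0, 0]) cube([346, 27, 58]);
  translate([58, 0, 649]) cube([346, 27, 58]);
}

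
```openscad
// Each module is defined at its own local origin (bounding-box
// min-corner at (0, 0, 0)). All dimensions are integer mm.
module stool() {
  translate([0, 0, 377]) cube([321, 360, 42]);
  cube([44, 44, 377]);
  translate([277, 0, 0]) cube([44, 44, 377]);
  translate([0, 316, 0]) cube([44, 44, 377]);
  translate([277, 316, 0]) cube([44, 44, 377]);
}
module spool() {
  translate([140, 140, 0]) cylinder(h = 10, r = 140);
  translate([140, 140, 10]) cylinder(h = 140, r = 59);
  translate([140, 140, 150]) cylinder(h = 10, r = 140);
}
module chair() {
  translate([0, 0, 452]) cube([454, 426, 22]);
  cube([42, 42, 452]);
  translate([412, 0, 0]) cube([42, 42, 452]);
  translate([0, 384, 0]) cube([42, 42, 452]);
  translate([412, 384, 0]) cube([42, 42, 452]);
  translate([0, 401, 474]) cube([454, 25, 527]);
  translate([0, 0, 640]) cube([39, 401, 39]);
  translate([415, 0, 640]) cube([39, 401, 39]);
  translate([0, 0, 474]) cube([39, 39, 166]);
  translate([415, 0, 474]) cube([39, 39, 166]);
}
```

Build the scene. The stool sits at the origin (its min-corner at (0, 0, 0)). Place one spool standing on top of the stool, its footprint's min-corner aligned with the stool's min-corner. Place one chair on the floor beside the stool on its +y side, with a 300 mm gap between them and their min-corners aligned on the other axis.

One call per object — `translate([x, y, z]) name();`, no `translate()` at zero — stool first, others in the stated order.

stool();
translate([0, 0, 419]) spool();
translate([0, 660, 0]) chair();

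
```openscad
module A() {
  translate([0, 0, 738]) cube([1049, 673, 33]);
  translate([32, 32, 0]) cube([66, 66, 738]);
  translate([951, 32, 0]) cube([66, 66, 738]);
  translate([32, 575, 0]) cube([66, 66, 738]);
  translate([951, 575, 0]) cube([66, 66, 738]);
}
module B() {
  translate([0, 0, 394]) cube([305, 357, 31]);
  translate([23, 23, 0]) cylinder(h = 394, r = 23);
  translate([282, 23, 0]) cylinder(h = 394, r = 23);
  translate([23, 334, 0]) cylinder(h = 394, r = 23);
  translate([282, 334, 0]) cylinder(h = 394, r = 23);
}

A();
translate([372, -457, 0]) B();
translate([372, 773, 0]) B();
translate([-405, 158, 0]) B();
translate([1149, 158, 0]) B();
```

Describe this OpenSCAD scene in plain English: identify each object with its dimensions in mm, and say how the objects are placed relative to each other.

A is a table with a 1049×673 mm rectangular top, 33 mm thick, top surface at z = 771 mm, supported by four 66×66 mm square legs, each inset 32 mm from the nearest pair of top edges, running from the floor.

B is a simple wooden stool: a rectangular seat 305 mm (x) by 357 mm (y), 31 mm thick, top face at z = 425 mm, on four round legs, each 46 mm in diameter. The legs rest on z = 0, each leg's axis is inset half a diameter from the nearest pair of seat edges (so the leg's bounding box is flush with the corner).

Four stools sit around the table at the −y, +y, −x, +x sides.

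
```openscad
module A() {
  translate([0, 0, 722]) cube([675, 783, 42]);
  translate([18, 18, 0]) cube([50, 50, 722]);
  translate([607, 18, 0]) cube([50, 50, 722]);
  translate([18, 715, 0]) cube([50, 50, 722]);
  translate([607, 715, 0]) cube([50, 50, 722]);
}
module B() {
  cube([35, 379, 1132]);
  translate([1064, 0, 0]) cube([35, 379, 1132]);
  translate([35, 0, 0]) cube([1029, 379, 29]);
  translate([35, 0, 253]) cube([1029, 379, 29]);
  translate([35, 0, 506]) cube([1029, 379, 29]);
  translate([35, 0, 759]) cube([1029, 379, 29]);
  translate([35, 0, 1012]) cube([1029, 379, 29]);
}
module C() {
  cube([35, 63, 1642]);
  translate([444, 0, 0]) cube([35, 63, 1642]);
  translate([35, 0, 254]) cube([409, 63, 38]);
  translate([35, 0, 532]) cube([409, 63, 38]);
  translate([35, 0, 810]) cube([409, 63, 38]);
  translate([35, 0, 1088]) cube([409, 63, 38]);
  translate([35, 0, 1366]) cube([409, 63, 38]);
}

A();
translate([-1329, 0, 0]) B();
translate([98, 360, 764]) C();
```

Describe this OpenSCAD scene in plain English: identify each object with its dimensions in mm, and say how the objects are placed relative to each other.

A is a table: top 675 mm (x) × 783 mm (y), 42 mm thick, upper face at z = 764 mm, on four 50×50 mm square legs, each inset 18 mm from the nearest pair of top edges, running from z = 0 to the bottom of the top.

B is a bookshelf 1099 mm wide overall, 379 mm deep and 1132 mm tall. The two sides are 35 mm thick vertical panels. 5 horizontal shelves of 29 mm thickness span between the inner faces of the sides; the lowest shelf sits on the floor and shelves are stacked with a clear vertical gap of 224 mm between each pair.

C is a wooden ladder with two side rails of 35×63 mm section and 1642 mm height, set 479 mm apart overall. Between them run 5 rectangular rungs (63 mm deep, 38 mm thick), front faces flush with the rails' −y face. The bottom of the first rung is 254 mm above the floor and each subsequent rung is 278 mm higher than the one below.

The bookshelf is on the floor beside the table on its −x side. The ladder is on top of the table, centred.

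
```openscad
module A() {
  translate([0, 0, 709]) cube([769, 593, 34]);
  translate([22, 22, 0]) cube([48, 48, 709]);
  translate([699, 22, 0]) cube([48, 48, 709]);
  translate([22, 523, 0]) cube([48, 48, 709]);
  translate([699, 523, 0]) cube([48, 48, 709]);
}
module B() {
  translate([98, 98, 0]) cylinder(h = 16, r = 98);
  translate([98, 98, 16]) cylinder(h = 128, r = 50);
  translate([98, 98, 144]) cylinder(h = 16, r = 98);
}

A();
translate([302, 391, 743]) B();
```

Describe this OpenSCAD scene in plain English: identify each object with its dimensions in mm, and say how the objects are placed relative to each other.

A is a rectangular dining table. The top is 769×593×34 mm with its upper surface at z = 743 mm. It stands on four 48×48 mm square legs, each inset 22 mm from the nearest pair of top edges, running from the floor to the underside of the top.

B is a spool: two coaxial disc flanges of radius 98 mm and thickness 16 mm, joined by a core cylinder of radius 50 mm and height 128 mm. The lower flange rests on z = 0 and the three cylinders share a vertical axis.

The spool is on top of the table.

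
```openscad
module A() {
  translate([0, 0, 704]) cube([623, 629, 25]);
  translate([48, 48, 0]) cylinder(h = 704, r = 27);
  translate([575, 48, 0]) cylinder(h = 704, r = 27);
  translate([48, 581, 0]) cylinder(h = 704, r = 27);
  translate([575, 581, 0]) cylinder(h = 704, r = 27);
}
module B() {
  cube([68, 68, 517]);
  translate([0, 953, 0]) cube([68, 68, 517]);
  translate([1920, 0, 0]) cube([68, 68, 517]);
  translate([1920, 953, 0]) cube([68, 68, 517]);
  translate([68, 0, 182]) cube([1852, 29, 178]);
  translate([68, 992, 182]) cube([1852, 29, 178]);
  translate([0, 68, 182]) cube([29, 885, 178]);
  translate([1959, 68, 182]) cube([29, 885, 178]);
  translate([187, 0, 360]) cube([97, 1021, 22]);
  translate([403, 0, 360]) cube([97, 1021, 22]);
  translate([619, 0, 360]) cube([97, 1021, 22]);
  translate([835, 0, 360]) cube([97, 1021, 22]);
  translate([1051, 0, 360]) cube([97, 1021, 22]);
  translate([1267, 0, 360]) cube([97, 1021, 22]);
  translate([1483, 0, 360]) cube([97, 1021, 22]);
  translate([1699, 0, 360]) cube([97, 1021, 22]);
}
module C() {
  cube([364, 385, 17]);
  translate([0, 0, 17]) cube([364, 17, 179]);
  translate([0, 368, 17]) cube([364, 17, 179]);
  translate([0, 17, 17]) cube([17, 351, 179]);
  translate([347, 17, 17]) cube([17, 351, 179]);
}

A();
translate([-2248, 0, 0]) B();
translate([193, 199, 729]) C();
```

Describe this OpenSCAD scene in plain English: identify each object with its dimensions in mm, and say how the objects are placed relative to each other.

A is a table with a 623×629 mm rectangular top, 25 mm thick, top surface at z = 729 mm, supported by four round legs of 54 mm diameter, each leg's bounding box inset 21 mm from the nearest pair of top edges, running from the floor.

B is a bed frame 1988 mm long (x) by 1021 mm wide (y). Four 68×68 mm corner posts, 517 mm tall, at the corners of the footprint. Four rails of 29 mm thickness and 178 mm height run between adjacent posts with their undersides at z = 182 mm, their outer faces flush with the outside of the frame (the two x-running rails run between the posts' inner faces; the two y-running rails run between the posts' inner faces). 8 slats, each 97 mm wide (x) and 22 mm thick, lie across the top of the two x-running rails, running the full 1021 mm width of the frame in y; the slats are evenly spaced along x between the inner faces of the end posts with equal gaps (rounded down to the nearest mm) at the −x end and between each pair — any rounding remainder accumulates at the +x end.

C is an open-topped rectangular box: outside dimensions 364×385×196 mm, with a uniform wall and base thickness of 17 mm. The base is a full 364×385 slab on the floor; four walls sit on top of the base. The front and back walls (the −y and +y sides) span the full width; the two side walls fit between them.

The bed frame is on the floor beside the table on its −x side. The open box is on top of the table.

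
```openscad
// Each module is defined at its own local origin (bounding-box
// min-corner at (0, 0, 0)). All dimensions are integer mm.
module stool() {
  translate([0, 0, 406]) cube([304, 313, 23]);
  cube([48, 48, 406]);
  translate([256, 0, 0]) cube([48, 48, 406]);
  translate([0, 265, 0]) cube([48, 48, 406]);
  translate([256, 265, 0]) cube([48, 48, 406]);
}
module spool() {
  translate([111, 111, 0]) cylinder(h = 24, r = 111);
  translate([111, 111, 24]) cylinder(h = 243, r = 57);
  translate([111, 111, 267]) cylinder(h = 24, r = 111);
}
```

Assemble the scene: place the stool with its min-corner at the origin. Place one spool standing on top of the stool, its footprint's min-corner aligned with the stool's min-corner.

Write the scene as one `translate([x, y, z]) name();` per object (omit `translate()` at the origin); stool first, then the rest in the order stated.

stool();
translate([0, 0, 429]) spool();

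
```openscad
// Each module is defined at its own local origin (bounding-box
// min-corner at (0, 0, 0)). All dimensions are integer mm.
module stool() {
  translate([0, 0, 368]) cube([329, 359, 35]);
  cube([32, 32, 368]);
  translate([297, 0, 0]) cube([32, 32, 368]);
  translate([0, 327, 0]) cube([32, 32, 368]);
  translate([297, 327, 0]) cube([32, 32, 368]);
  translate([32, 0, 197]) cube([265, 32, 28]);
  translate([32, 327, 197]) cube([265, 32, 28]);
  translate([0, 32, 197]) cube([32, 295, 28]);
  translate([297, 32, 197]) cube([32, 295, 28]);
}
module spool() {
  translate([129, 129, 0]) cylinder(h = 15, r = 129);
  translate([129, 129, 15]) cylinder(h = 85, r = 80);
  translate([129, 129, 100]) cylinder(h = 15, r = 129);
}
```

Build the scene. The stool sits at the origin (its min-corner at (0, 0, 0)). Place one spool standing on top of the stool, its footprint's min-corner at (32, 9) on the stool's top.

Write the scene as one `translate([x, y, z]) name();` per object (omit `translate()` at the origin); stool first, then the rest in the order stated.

stool();
translate([32, 9, 403]) spool();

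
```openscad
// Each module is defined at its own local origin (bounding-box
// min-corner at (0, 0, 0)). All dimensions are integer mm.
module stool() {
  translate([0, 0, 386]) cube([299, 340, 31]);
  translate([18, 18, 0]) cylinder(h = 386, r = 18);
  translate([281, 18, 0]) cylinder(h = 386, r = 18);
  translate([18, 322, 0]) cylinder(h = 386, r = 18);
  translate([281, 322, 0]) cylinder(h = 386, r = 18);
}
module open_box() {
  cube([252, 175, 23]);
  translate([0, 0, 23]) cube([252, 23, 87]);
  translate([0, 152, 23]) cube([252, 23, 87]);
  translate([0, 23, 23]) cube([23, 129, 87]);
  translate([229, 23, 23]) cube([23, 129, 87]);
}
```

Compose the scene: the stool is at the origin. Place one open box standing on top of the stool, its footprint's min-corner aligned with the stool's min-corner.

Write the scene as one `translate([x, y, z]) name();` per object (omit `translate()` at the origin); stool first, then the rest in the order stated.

stool();
translate([0, 0, 417]) open_box();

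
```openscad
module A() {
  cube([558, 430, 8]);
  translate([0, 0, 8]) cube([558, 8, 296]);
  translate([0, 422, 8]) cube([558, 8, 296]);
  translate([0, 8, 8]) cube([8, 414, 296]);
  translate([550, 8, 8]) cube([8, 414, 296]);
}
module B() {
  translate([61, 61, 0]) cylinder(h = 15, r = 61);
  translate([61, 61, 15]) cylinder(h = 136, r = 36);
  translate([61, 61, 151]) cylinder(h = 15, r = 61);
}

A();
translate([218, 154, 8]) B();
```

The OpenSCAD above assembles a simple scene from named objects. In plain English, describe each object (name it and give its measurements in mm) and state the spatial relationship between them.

A is an open storage box with external size 558×430×304 mm and wall thickness 8 mm (the base is also 8 mm thick). The base covers the whole footprint; the four walls stand on the base, with the y-facing walls full-width and the x-facing walls fitting between their inner faces.

B is a spool: two coaxial disc flanges of radius 61 mm and thickness 15 mm, joined by a core cylinder of radius 36 mm and height 136 mm. The lower flange rests on z = 0 and the three cylinders share a vertical axis.

The spool sits inside the open box, centred.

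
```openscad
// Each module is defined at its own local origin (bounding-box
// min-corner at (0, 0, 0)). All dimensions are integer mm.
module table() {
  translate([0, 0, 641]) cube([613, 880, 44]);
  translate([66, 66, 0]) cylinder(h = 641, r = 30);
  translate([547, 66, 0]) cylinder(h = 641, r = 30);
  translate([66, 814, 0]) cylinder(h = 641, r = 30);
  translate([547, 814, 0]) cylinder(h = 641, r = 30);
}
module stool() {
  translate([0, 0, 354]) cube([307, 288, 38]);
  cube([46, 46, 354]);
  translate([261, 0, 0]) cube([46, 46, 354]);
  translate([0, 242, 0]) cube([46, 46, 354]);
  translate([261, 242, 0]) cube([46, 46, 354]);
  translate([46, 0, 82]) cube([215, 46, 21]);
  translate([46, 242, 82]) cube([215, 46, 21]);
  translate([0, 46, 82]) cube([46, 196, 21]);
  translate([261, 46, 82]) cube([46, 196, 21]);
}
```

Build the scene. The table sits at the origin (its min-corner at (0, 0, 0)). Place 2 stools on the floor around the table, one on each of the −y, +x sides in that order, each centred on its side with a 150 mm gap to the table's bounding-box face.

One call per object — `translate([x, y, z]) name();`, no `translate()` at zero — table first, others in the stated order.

table();
translate([153, -438, 0]) stool();
translate([763, 296, 0]) stool();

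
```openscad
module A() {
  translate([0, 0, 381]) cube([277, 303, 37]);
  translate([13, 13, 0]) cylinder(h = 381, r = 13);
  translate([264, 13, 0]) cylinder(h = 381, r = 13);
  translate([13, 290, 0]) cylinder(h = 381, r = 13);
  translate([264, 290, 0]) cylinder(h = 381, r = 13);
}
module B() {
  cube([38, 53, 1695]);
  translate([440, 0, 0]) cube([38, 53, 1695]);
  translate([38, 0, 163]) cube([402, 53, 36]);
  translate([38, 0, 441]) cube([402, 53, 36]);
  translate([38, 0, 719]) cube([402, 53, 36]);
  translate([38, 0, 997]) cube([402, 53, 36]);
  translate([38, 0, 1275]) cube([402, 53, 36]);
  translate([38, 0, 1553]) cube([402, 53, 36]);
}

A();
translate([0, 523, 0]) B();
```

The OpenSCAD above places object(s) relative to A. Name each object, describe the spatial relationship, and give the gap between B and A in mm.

A is a stool. B is a ladder. The ladder is on the floor beside the stool on its +y side. The gap between the ladder and the stool is 220 mm.

The ladder's nearest face is 220 mm from the stool's +y face.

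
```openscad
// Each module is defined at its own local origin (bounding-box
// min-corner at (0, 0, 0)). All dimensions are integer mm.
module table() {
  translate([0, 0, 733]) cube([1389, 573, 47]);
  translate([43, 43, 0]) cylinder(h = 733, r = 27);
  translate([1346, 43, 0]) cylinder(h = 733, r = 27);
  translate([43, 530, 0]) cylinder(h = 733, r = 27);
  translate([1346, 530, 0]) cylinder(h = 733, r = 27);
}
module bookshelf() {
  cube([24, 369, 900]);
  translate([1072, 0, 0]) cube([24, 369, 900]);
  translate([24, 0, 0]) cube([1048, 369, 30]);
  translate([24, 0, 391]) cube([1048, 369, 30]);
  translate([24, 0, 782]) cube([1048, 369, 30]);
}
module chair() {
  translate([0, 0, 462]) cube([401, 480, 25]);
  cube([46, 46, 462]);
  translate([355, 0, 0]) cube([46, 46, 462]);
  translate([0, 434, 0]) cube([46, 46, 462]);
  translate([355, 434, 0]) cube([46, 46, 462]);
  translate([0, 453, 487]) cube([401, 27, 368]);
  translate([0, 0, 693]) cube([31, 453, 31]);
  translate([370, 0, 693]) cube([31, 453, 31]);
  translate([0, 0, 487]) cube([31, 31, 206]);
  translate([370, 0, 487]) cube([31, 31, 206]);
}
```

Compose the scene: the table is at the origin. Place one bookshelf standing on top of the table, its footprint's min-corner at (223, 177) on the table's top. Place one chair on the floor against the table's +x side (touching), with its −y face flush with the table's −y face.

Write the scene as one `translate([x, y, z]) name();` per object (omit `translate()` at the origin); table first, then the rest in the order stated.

table();
translate([223, 177, 780]) bookshelf();
translate([1389, 0, 0]) chair();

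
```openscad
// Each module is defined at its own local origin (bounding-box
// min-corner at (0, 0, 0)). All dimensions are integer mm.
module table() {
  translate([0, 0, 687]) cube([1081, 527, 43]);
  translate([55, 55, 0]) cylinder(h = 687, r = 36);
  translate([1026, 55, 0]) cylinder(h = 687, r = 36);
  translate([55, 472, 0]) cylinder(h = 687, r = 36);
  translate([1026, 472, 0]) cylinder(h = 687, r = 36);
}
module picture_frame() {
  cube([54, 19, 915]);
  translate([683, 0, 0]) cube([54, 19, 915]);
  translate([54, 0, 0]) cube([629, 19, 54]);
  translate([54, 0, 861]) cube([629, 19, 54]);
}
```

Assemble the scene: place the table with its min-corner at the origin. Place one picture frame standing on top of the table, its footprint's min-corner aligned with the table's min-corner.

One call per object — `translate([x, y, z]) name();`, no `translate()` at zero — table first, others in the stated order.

table();
translate([0, 0, 730]) picture_frame();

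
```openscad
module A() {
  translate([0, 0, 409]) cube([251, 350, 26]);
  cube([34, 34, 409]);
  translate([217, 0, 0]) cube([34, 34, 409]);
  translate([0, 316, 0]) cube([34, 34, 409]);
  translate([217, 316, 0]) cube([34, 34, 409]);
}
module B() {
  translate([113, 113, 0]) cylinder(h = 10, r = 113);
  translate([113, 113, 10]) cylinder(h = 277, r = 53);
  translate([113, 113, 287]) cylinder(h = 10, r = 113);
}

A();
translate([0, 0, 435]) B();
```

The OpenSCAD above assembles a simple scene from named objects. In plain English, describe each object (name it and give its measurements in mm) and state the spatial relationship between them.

A is a four-legged stool. The seat is 251×350 mm, 26 mm thick, top at z = 435 mm. It stands on four square legs, each 34×34 mm in cross-section, from z = 0 to the seat underside, each flush with a corner of the seat.

B is a spool: two coaxial disc flanges of radius 113 mm and thickness 10 mm, joined by a core cylinder of radius 53 mm and height 277 mm. The lower flange rests on z = 0 and the three cylinders share a vertical axis.

The spool is on top of the stool.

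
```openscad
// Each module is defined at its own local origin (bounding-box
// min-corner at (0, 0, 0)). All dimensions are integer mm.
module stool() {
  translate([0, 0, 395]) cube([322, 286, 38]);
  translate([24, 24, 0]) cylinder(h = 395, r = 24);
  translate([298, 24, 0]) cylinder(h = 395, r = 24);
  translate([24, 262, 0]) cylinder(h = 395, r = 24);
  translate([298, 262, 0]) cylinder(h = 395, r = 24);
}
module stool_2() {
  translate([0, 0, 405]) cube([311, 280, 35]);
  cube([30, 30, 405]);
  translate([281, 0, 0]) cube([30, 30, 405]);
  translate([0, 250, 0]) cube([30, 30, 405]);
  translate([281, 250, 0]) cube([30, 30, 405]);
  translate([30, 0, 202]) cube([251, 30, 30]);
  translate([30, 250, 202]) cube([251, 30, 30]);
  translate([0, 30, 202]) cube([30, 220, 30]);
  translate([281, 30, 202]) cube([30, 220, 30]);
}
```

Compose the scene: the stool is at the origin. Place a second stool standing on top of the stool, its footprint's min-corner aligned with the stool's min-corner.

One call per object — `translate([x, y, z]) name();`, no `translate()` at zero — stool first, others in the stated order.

stool();
translate([0, 0, 433]) stool_2();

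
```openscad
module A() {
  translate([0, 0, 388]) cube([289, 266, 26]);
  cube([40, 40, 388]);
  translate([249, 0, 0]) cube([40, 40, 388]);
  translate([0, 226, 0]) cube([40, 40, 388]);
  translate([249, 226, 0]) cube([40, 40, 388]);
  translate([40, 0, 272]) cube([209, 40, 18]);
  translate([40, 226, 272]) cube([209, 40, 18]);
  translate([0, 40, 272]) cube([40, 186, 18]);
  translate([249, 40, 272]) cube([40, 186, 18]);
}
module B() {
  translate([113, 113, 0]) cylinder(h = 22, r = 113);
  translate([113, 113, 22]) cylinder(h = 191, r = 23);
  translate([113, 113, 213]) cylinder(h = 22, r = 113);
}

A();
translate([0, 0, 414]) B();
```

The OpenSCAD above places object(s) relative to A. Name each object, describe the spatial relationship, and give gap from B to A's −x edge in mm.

A is a stool. B is a spool. The spool is on top of the stool. The gap from the spool to the stool's −x edge is 0 mm.

The spool's min-x is at 0; the stool's min-x is 0; gap = 0 mm.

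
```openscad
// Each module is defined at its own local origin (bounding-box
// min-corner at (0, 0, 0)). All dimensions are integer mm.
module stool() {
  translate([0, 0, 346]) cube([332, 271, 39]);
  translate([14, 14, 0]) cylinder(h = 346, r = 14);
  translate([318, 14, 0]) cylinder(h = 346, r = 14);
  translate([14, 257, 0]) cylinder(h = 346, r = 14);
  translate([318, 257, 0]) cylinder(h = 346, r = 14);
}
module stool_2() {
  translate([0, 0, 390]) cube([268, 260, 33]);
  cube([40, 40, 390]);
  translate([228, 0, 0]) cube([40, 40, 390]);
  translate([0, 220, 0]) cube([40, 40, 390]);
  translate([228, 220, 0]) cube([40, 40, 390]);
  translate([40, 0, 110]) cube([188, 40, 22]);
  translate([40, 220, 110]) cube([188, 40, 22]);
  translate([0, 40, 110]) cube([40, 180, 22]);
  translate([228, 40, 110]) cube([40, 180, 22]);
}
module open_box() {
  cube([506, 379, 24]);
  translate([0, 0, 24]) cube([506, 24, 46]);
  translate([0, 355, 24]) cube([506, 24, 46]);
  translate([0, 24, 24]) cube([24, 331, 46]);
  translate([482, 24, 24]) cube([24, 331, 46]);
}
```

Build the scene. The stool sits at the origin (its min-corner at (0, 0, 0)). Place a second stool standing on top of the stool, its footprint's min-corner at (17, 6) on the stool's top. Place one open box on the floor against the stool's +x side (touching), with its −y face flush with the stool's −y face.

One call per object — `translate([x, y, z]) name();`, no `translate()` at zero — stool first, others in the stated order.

stool();
translate([17, 6, 385]) stool_2();
translate([332, 0, 0]) open_box();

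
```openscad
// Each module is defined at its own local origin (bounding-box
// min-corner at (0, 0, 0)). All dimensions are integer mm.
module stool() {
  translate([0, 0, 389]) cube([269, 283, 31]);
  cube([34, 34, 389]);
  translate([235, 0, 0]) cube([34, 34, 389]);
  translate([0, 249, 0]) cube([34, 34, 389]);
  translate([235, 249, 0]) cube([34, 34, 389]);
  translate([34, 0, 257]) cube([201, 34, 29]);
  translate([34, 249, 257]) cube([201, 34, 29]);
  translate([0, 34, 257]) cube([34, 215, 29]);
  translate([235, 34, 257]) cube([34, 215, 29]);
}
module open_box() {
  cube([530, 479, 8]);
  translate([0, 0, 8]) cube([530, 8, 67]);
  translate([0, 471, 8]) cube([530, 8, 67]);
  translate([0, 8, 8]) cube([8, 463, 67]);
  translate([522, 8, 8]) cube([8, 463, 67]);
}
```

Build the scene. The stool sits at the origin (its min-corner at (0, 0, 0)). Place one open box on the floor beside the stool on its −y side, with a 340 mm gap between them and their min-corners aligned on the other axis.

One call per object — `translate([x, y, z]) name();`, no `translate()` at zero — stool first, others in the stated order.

stool();
translate([0, -819, 0]) open_box();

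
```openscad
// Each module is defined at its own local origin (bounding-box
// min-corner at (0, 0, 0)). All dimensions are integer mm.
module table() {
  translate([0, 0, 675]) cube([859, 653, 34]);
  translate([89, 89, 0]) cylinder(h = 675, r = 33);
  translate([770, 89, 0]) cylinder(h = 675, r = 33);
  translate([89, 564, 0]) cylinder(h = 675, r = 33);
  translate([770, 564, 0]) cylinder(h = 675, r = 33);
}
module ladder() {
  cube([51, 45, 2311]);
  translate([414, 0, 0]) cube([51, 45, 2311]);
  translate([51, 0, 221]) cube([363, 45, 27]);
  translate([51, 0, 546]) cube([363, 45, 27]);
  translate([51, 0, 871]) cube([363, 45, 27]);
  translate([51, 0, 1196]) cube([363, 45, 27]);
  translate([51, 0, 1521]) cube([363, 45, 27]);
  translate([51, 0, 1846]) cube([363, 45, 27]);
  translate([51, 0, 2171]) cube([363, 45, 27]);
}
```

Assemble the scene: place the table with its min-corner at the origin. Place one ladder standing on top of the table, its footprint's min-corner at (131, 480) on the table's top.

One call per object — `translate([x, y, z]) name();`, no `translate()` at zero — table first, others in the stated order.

table();
translate([131, 480, 709]) ladder();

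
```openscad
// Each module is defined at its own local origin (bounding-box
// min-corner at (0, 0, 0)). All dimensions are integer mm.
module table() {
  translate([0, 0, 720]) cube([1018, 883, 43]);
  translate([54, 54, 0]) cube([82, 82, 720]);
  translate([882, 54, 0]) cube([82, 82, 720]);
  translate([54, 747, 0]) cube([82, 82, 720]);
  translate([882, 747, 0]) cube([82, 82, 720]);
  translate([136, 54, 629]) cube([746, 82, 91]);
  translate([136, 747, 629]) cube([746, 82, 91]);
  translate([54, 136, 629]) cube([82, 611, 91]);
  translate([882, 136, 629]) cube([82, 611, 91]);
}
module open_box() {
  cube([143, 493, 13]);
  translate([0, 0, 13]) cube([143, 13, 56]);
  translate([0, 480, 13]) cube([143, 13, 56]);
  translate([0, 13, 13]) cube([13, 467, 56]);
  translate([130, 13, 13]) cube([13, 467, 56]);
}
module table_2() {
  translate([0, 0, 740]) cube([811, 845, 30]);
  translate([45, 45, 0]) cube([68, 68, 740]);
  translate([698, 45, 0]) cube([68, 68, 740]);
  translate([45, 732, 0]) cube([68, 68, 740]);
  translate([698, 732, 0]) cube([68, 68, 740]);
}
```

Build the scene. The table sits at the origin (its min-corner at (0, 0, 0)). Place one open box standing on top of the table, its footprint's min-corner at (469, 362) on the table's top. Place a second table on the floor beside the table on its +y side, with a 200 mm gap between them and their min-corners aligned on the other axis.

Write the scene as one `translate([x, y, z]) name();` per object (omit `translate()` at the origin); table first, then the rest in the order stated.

table();
translate([469, 362, 763]) open_box();
translate([0, 1083, 0]) table_2();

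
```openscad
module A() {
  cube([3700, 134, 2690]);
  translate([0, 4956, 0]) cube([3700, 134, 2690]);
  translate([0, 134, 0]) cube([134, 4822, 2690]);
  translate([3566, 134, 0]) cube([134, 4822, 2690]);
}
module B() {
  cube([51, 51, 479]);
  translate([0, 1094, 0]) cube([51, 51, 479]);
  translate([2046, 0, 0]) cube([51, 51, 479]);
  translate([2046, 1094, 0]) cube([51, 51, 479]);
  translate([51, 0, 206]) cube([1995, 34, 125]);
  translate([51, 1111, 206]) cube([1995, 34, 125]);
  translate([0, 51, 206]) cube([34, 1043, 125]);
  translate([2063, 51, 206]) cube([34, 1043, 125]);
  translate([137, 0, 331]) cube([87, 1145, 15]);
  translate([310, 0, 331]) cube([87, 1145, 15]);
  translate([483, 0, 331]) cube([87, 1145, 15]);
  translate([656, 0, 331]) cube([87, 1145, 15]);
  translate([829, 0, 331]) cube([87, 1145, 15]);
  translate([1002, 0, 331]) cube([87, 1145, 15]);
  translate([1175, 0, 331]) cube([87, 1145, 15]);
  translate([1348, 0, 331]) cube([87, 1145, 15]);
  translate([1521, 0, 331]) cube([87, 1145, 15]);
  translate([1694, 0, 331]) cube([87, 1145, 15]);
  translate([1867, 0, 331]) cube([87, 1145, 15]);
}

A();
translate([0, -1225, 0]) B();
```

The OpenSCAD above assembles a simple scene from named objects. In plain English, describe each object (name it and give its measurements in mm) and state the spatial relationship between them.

A is the wall frame of a small rectangular building: four walls, each 2690 mm tall and 134 mm thick, enclosing a footprint 3700 mm (x) by 5090 mm (y) outside-to-outside, with no floor or roof. The front and back walls (the −y and +y sides) span the full width; the two side walls fit between them.

B is a bed frame 2097 mm long (x) by 1145 mm wide (y). Four 51×51 mm corner posts, 479 mm tall, at the corners of the footprint. Four rails of 34 mm thickness and 125 mm height run between adjacent posts with their undersides at z = 206 mm, their outer faces flush with the outside of the frame (the two x-running rails run between the posts' inner faces; the two y-running rails run between the posts' inner faces). 11 slats, each 87 mm wide (x) and 15 mm thick, lie across the top of the two x-running rails, running the full 1145 mm width of the frame in y; the slats are evenly spaced along x between the inner faces of the end posts with equal gaps (rounded down to the nearest mm) at the −x end and between each pair — any rounding remainder accumulates at the +x end.

The bed frame is on the floor beside the house frame on its −y side.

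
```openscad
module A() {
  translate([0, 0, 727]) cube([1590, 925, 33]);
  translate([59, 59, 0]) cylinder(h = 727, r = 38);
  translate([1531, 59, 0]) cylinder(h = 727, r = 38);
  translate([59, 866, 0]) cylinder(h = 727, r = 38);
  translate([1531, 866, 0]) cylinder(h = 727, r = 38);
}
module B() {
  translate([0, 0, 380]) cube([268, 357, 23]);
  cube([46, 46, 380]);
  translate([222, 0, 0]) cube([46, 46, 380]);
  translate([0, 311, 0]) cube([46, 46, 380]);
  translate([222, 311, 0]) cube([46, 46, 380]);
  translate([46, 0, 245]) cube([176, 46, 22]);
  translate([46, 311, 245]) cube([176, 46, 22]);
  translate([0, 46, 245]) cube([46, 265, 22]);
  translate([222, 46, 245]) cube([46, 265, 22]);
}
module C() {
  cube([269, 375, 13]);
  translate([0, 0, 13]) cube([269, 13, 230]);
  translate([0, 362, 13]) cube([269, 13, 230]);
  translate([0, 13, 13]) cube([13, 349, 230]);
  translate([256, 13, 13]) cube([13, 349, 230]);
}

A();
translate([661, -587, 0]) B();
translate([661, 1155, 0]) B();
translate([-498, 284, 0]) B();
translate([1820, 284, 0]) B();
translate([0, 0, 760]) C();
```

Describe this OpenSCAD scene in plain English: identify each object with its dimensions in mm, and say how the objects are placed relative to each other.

A is a rectangular dining table. The top is 1590×925×33 mm with its upper surface at z = 760 mm. It stands on four round legs of 76 mm diameter, each leg's bounding box inset 21 mm from the nearest pair of top edges, running from the floor to the underside of the top.

B is a four-legged stool. The seat is a 268×357×23 mm slab whose top surface is at z = 403 mm; four square legs, each 46×46 mm in cross-section, run from the floor (z = 0) to the underside of the seat, each flush with a corner of the seat. Four stretchers, 46 mm wide and 22 mm tall, connect adjacent legs with their undersides at z = 245 mm, each running between the inner faces of the legs it joins and aligned with the legs' outer faces on the other axis.

C is an open storage box with external size 269×375×243 mm and wall thickness 13 mm (the base is also 13 mm thick). The base covers the whole footprint; the four walls stand on the base, with the y-facing walls full-width and the x-facing walls fitting between their inner faces.

Four stools sit around the table at the −y, +y, −x, +x sides. The open box is on top of the table.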